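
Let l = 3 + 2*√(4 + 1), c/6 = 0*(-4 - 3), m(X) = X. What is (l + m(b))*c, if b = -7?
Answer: 0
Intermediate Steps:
c = 0 (c = 6*(0*(-4 - 3)) = 6*(0*(-7)) = 6*0 = 0)
l = 3 + 2*√5 ≈ 7.4721
(l + m(b))*c = ((3 + 2*√5) - 7)*0 = (-4 + 2*√5)*0 = 0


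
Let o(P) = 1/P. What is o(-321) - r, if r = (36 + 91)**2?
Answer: -5177410/321 ≈ -16129.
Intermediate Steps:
r = 16129 (r = 127**2 = 16129)
o(-321) - r = 1/(-321) - 1*16129 = -1/321 - 16129 = -5177410/321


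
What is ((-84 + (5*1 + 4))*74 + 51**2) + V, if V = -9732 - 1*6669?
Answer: -19350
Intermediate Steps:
V = -16401 (V = -9732 - 6669 = -16401)
((-84 + (5*1 + 4))*74 + 51**2) + V = ((-84 + (5*1 + 4))*74 + 51**2) - 16401 = ((-84 + (5 + 4))*74 + 2601) - 16401 = ((-84 + 9)*74 + 2601) - 16401 = (-75*74 + 2601) - 16401 = (-5550 + 2601) - 16401 = -2949 - 16401 = -19350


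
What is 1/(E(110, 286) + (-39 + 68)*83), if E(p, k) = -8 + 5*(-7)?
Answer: 1/2364 ≈ 0.00042301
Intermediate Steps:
E(p, k) = -43 (E(p, k) = -8 - 35 = -43)
1/(E(110, 286) + (-39 + 68)*83) = 1/(-43 + (-39 + 68)*83) = 1/(-43 + 29*83) = 1/(-43 + 2407) = 1/2364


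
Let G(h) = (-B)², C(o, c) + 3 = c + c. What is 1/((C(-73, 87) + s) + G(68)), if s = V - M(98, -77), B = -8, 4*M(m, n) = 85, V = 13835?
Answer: 4/56195 ≈ 7.1181e-5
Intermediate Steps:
C(o, c) = -3 + 2*c (C(o, c) = -3 + (c + c) = -3 + 2*c)
M(m, n) = 85/4 (M(m, n) = (¼)*85 = 85/4)
s = 55255/4 (s = 13835 - 1*85/4 = 13835 - 85/4 = 55255/4 ≈ 13814.)
G(h) = 64 (G(h) = (-1*(-8))² = 8² = 64)
1/((C(-73, 87) + s) + G(68)) = 1/(((-3 + 2*87) + 55255/4) + 64) = 1/(((-3 + 174) + 55255/4) + 64) = 1/((171 + 55255/4) + 64) = 1/(55939/4 + 64) = 1/(56195/4) = 4/56195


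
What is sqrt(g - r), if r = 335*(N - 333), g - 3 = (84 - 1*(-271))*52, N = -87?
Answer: sqrt(159163) ≈ 398.95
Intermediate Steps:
g = 18463 (g = 3 + (84 - 1*(-271))*52 = 3 + (84 + 271)*52 = 3 + 355*52 = 3 + 18460 = 18463)
r = -140700 (r = 335*(-87 - 333) = 335*(-420) = -140700)
sqrt(g - r) = sqrt(18463 - 1*(-140700)) = sqrt(18463 + 140700) = sqrt(159163)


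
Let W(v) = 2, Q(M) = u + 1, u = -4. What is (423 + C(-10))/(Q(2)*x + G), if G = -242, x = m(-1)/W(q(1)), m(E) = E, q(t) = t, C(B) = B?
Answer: -826/481 ≈ -1.7173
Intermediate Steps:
Q(M) = -3 (Q(M) = -4 + 1 = -3)
x = -½ (x = -1/2 = -1*½ = -½ ≈ -0.50000)
(423 + C(-10))/(Q(2)*x + G) = (423 - 10)/(-3*(-½) - 242) = 413/(3/2 - 242) = 413/(-481/2) = 413*(-2/481) = -826/481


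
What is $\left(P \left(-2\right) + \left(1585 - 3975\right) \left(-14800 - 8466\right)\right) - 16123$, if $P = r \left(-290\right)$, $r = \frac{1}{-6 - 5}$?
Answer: $\frac{611485207}{11} \approx 5.559 \cdot 10^{7}$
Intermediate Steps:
$r = - \frac{1}{11}$ ($r = \frac{1}{-11} = - \frac{1}{11} \approx -0.090909$)
$P = \frac{290}{11}$ ($P = \left(- \frac{1}{11}\right) \left(-290\right) = \frac{290}{11} \approx 26.364$)
$\left(P \left(-2\right) + \left(1585 - 3975\right) \left(-14800 - 8466\right)\right) - 16123 = \left(\frac{290}{11} \left(-2\right) + \left(1585 - 3975\right) \left(-14800 - 8466\right)\right) - 16123 = \left(- \frac{580}{11} - -55605740\right) - 16123 = \left(- \frac{580}{11} + 55605740\right) - 16123 = \frac{611662560}{11} - 16123 = \frac{611485207}{11}$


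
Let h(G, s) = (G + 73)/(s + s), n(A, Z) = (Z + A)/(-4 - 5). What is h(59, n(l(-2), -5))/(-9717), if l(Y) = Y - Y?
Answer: -198/16195 ≈ -0.012226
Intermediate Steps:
l(Y) = 0
n(A, Z) = -A/9 - Z/9 (n(A, Z) = (A + Z)/(-9) = (A + Z)*(-⅑) = -A/9 - Z/9)
h(G, s) = (73 + G)/(2*s) (h(G, s) = (73 + G)/((2*s)) = (73 + G)*(1/(2*s)) = (73 + G)/(2*s))
h(59, n(l(-2), -5))/(-9717) = ((73 + 59)/(2*(-⅑*0 - ⅑*(-5))))/(-9717) = ((½)*132/(0 + 5/9))*(-1/9717) = ((½)*132/(5/9))*(-1/9717) = ((½)*(9/5)*132)*(-1/9717) = (594/5)*(-1/9717) = -198/16195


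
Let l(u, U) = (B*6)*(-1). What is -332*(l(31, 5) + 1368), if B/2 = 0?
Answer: -454176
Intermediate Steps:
B = 0 (B = 2*0 = 0)
l(u, U) = 0 (l(u, U) = (0*6)*(-1) = 0*(-1) = 0)
-332*(l(31, 5) + 1368) = -332*(0 + 1368) = -332*1368 = -454176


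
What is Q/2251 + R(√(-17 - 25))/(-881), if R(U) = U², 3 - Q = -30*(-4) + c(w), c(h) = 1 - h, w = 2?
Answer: -7654/1983131 ≈ -0.0038596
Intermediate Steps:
Q = -116 (Q = 3 - (-30*(-4) + (1 - 1*2)) = 3 - (120 + (1 - 2)) = 3 - (120 - 1) = 3 - 1*119 = 3 - 119 = -116)
Q/2251 + R(√(-17 - 25))/(-881) = -116/2251 + (√(-17 - 25))²/(-881) = -116*1/2251 + (√(-42))²*(-1/881) = -116/2251 + (I*√42)²*(-1/881) = -116/2251 - 42*(-1/881) = -116/2251 + 42/881 = -7654/1983131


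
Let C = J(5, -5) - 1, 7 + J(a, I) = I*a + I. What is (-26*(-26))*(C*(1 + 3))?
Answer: -102752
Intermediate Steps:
J(a, I) = -7 + I + I*a (J(a, I) = -7 + (I*a + I) = -7 + (I + I*a) = -7 + I + I*a)
C = -38 (C = (-7 - 5 - 5*5) - 1 = (-7 - 5 - 25) - 1 = -37 - 1 = -38)
(-26*(-26))*(C*(1 + 3)) = (-26*(-26))*(-38*(1 + 3)) = 676*(-38*4) = 676*(-152) = -102752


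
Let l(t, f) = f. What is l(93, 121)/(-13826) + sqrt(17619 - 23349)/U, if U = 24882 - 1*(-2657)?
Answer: -121/13826 + I*sqrt(5730)/27539 ≈ -0.0087516 + 0.0027487*I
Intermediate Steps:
U = 27539 (U = 24882 + 2657 = 27539)
l(93, 121)/(-13826) + sqrt(17619 - 23349)/U = 121/(-13826) + sqrt(17619 - 23349)/27539 = 121*(-1/13826) + sqrt(-5730)*(1/27539) = -121/13826 + (I*sqrt(5730))*(1/27539) = -121/13826 + I*sqrt(5730)/27539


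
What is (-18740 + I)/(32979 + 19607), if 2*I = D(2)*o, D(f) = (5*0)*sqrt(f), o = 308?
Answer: -9370/26293 ≈ -0.35637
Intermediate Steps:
D(f) = 0 (D(f) = 0*sqrt(f) = 0)
I = 0 (I = (0*308)/2 = (1/2)*0 = 0)
(-18740 + I)/(32979 + 19607) = (-18740 + 0)/(32979 + 19607) = -18740/52586 = -18740*1/52586 = -9370/26293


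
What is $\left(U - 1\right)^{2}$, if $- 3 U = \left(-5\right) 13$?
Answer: $\frac{3844}{9} \approx 427.11$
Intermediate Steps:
$U = \frac{65}{3}$ ($U = - \frac{\left(-5\right) 13}{3} = \left(- \frac{1}{3}\right) \left(-65\right) = \frac{65}{3} \approx 21.667$)
$\left(U - 1\right)^{2} = \left(\frac{65}{3} - 1\right)^{2} = \left(\frac{62}{3}\right)^{2} = \frac{3844}{9}$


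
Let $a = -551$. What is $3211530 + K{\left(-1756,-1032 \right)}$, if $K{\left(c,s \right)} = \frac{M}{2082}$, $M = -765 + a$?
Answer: $\frac{3343202072}{1041} \approx 3.2115 \cdot 10^{6}$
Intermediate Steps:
$M = -1316$ ($M = -765 - 551 = -1316$)
$K{\left(c,s \right)} = - \frac{658}{1041}$ ($K{\left(c,s \right)} = - \frac{1316}{2082} = \left(-1316\right) \frac{1}{2082} = - \frac{658}{1041}$)
$3211530 + K{\left(-1756,-1032 \right)} = 3211530 - \frac{658}{1041} = \frac{3343202072}{1041}$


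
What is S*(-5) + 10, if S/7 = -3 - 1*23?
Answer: 920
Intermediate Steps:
S = -182 (S = 7*(-3 - 1*23) = 7*(-3 - 23) = 7*(-26) = -182)
S*(-5) + 10 = -182*(-5) + 10 = 910 + 10 = 920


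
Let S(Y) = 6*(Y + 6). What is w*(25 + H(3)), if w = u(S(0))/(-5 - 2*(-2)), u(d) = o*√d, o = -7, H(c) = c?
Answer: 1176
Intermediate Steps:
S(Y) = 36 + 6*Y (S(Y) = 6*(6 + Y) = 36 + 6*Y)
u(d) = -7*√d
w = 42 (w = (-7*√(36 + 6*0))/(-5 - 2*(-2)) = (-7*√(36 + 0))/(-5 + 4) = -7*√36/(-1) = -7*6*(-1) = -42*(-1) = 42)
w*(25 + H(3)) = 42*(25 + 3) = 42*28 = 1176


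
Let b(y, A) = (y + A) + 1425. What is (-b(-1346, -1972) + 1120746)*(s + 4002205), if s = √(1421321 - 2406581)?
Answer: 4493031418995 + 2245278*I*√246315 ≈ 4.493e+12 + 1.1143e+9*I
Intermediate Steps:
b(y, A) = 1425 + A + y (b(y, A) = (A + y) + 1425 = 1425 + A + y)
s = 2*I*√246315 (s = √(-985260) = 2*I*√246315 ≈ 992.6*I)
(-b(-1346, -1972) + 1120746)*(s + 4002205) = (-(1425 - 1972 - 1346) + 1120746)*(2*I*√246315 + 4002205) = (-1*(-1893) + 1120746)*(4002205 + 2*I*√246315) = (1893 + 1120746)*(4002205 + 2*I*√246315) = 1122639*(4002205 + 2*I*√246315) = 4493031418995 + 2245278*I*√246315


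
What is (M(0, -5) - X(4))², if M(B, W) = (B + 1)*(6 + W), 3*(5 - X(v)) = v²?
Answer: 16/9 ≈ 1.7778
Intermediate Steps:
X(v) = 5 - v²/3
M(B, W) = (1 + B)*(6 + W)
(M(0, -5) - X(4))² = ((6 - 5 + 6*0 + 0*(-5)) - (5 - ⅓*4²))² = ((6 - 5 + 0 + 0) - (5 - ⅓*16))² = (1 - (5 - 16/3))² = (1 - 1*(-⅓))² = (1 + ⅓)² = (4/3)² = 16/9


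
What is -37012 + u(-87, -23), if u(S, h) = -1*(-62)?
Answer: -36950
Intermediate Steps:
u(S, h) = 62
-37012 + u(-87, -23) = -37012 + 62 = -36950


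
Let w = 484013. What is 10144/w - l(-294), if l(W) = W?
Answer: 142309966/484013 ≈ 294.02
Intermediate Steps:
10144/w - l(-294) = 10144/484013 - 1*(-294) = 10144*(1/484013) + 294 = 10144/484013 + 294 = 142309966/484013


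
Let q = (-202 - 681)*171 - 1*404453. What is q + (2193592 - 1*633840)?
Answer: 1004306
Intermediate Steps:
q = -555446 (q = -883*171 - 404453 = -150993 - 404453 = -555446)
q + (2193592 - 1*633840) = -555446 + (2193592 - 1*633840) = -555446 + (2193592 - 633840) = -555446 + 1559752 = 1004306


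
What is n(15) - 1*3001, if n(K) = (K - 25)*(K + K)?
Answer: -3301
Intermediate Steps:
n(K) = 2*K*(-25 + K) (n(K) = (-25 + K)*(2*K) = 2*K*(-25 + K))
n(15) - 1*3001 = 2*15*(-25 + 15) - 1*3001 = 2*15*(-10) - 3001 = -300 - 3001 = -3301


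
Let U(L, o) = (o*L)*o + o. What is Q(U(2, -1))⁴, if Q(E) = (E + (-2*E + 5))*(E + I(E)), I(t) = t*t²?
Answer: 4096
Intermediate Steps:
I(t) = t³
U(L, o) = o + L*o² (U(L, o) = (L*o)*o + o = L*o² + o = o + L*o²)
Q(E) = (5 - E)*(E + E³) (Q(E) = (E + (-2*E + 5))*(E + E³) = (E + (5 - 2*E))*(E + E³) = (5 - E)*(E + E³))
Q(U(2, -1))⁴ = ((-(1 + 2*(-1)))*(5 - (-1)*(1 + 2*(-1)) - (-(1 + 2*(-1)))³ + 5*(-(1 + 2*(-1)))²))⁴ = ((-(1 - 2))*(5 - (-1)*(1 - 2) - (-(1 - 2))³ + 5*(-(1 - 2))²))⁴ = ((-1*(-1))*(5 - (-1)*(-1) - (-1*(-1))³ + 5*(-1*(-1))²))⁴ = (1*(5 - 1*1 - 1*1³ + 5*1²))⁴ = (1*(5 - 1 - 1*1 + 5*1))⁴ = (1*(5 - 1 - 1 + 5))⁴ = (1*8)⁴ = 8⁴ = 4096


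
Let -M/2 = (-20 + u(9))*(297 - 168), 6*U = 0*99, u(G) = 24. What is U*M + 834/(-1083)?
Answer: -278/361 ≈ -0.77008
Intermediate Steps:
U = 0 (U = (0*99)/6 = (1/6)*0 = 0)
M = -1032 (M = -2*(-20 + 24)*(297 - 168) = -8*129 = -2*516 = -1032)
U*M + 834/(-1083) = 0*(-1032) + 834/(-1083) = 0 + 834*(-1/1083) = 0 - 278/361 = -278/361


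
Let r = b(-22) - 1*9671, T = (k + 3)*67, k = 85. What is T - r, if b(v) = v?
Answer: 15589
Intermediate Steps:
T = 5896 (T = (85 + 3)*67 = 88*67 = 5896)
r = -9693 (r = -22 - 1*9671 = -22 - 9671 = -9693)
T - r = 5896 - 1*(-9693) = 5896 + 9693 = 15589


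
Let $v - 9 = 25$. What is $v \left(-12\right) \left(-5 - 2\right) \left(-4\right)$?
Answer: $-11424$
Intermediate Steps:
$v = 34$ ($v = 9 + 25 = 34$)
$v \left(-12\right) \left(-5 - 2\right) \left(-4\right) = 34 \left(-12\right) \left(-5 - 2\right) \left(-4\right) = - 408 \left(\left(-7\right) \left(-4\right)\right) = \left(-408\right) 28 = -11424$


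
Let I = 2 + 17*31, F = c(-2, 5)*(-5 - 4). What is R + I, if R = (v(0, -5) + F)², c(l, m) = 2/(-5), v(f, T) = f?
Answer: 13549/25 ≈ 541.96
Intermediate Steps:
c(l, m) = -⅖ (c(l, m) = 2*(-⅕) = -⅖)
F = 18/5 (F = -2*(-5 - 4)/5 = -⅖*(-9) = 18/5 ≈ 3.6000)
R = 324/25 (R = (0 + 18/5)² = (18/5)² = 324/25 ≈ 12.960)
I = 529 (I = 2 + 527 = 529)
R + I = 324/25 + 529 = 13549/25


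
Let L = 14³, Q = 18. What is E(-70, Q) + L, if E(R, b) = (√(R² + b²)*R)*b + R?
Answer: 2674 - 2520*√1306 ≈ -88395.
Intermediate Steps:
E(R, b) = R + R*b*√(R² + b²) (E(R, b) = (R*√(R² + b²))*b + R = R*b*√(R² + b²) + R = R + R*b*√(R² + b²))
L = 2744
E(-70, Q) + L = -70*(1 + 18*√((-70)² + 18²)) + 2744 = -70*(1 + 18*√(4900 + 324)) + 2744 = -70*(1 + 18*√5224) + 2744 = -70*(1 + 18*(2*√1306)) + 2744 = -70*(1 + 36*√1306) + 2744 = (-70 - 2520*√1306) + 2744 = 2674 - 2520*√1306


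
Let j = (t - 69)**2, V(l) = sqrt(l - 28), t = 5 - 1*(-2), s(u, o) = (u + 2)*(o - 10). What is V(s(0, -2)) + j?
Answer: 3844 + 2*I*sqrt(13) ≈ 3844.0 + 7.2111*I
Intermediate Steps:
s(u, o) = (-10 + o)*(2 + u) (s(u, o) = (2 + u)*(-10 + o) = (-10 + o)*(2 + u))
t = 7 (t = 5 + 2 = 7)
V(l) = sqrt(-28 + l)
j = 3844 (j = (7 - 69)**2 = (-62)**2 = 3844)
V(s(0, -2)) + j = sqrt(-28 + (-20 - 10*0 + 2*(-2) - 2*0)) + 3844 = sqrt(-28 + (-20 + 0 - 4 + 0)) + 3844 = sqrt(-28 - 24) + 3844 = sqrt(-52) + 3844 = 2*I*sqrt(13) + 3844 = 3844 + 2*I*sqrt(13)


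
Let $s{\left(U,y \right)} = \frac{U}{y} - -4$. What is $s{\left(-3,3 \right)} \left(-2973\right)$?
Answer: $-8919$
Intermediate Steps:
$s{\left(U,y \right)} = 4 + \frac{U}{y}$ ($s{\left(U,y \right)} = \frac{U}{y} + 4 = 4 + \frac{U}{y}$)
$s{\left(-3,3 \right)} \left(-2973\right) = \left(4 - \frac{3}{3}\right) \left(-2973\right) = \left(4 - 1\right) \left(-2973\right) = 3 \left(-2973\right) = -8919$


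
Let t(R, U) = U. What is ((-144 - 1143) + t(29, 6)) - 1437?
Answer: -2718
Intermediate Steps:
((-144 - 1143) + t(29, 6)) - 1437 = ((-144 - 1143) + 6) - 1437 = (-1287 + 6) - 1437 = -1281 - 1437 = -2718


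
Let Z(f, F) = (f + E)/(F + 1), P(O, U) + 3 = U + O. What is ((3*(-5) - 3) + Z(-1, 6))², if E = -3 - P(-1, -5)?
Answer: 14641/49 ≈ 298.80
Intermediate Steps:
P(O, U) = -3 + O + U (P(O, U) = -3 + (U + O) = -3 + (O + U) = -3 + O + U)
E = 6 (E = -3 - (-3 - 1 - 5) = -3 - 1*(-9) = -3 + 9 = 6)
Z(f, F) = (6 + f)/(1 + F) (Z(f, F) = (f + 6)/(F + 1) = (6 + f)/(1 + F))
((3*(-5) - 3) + Z(-1, 6))² = ((3*(-5) - 3) + (6 - 1)/(1 + 6))² = ((-15 - 3) + 5/7)² = (-18 + (⅐)*5)² = (-18 + 5/7)² = (-121/7)² = 14641/49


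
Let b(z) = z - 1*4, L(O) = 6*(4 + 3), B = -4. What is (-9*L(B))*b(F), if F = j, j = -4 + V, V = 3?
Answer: 1890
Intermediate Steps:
j = -1 (j = -4 + 3 = -1)
F = -1
L(O) = 42 (L(O) = 6*7 = 42)
b(z) = -4 + z (b(z) = z - 4 = -4 + z)
(-9*L(B))*b(F) = (-9*42)*(-4 - 1) = -378*(-5) = 1890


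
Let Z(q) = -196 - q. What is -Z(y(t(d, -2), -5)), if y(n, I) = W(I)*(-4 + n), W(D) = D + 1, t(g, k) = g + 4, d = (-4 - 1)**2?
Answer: 96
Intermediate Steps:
d = 25 (d = (-5)**2 = 25)
t(g, k) = 4 + g
W(D) = 1 + D
y(n, I) = (1 + I)*(-4 + n)
-Z(y(t(d, -2), -5)) = -(-196 - (1 - 5)*(-4 + (4 + 25))) = -(-196 - (-4)*(-4 + 29)) = -(-196 - (-4)*25) = -(-196 - 1*(-100)) = -(-196 + 100) = -1*(-96) = 96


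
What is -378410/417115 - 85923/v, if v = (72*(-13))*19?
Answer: 646891749/164843848 ≈ 3.9243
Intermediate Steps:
v = -17784 (v = -936*19 = -17784)
-378410/417115 - 85923/v = -378410/417115 - 85923/(-17784) = -378410*1/417115 - 85923*(-1/17784) = -75682/83423 + 9547/1976 = 646891749/164843848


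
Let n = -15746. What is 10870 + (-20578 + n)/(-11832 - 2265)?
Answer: 51090238/4699 ≈ 10873.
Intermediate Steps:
10870 + (-20578 + n)/(-11832 - 2265) = 10870 + (-20578 - 15746)/(-11832 - 2265) = 10870 - 36324/(-14097) = 10870 - 36324*(-1/14097) = 10870 + 12108/4699 = 51090238/4699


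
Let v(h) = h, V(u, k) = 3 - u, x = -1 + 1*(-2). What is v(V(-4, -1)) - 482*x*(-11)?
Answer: -15899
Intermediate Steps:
x = -3 (x = -1 - 2 = -3)
v(V(-4, -1)) - 482*x*(-11) = (3 - 1*(-4)) - (-1446)*(-11) = (3 + 4) - 482*33 = 7 - 15906 = -15899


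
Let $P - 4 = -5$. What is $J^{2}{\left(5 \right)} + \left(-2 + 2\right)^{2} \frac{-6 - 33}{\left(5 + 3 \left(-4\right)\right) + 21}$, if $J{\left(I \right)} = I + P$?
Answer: $16$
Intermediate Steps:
$P = -1$ ($P = 4 - 5 = -1$)
$J{\left(I \right)} = -1 + I$ ($J{\left(I \right)} = I - 1 = -1 + I$)
$J^{2}{\left(5 \right)} + \left(-2 + 2\right)^{2} \frac{-6 - 33}{\left(5 + 3 \left(-4\right)\right) + 21} = \left(-1 + 5\right)^{2} + \left(-2 + 2\right)^{2} \frac{-6 - 33}{\left(5 + 3 \left(-4\right)\right) + 21} = 4^{2} + 0^{2} \left(- \frac{39}{\left(5 - 12\right) + 21}\right) = 16 + 0 \left(- \frac{39}{-7 + 21}\right) = 16 + 0 \left(- \frac{39}{14}\right) = 16 + 0 = 16$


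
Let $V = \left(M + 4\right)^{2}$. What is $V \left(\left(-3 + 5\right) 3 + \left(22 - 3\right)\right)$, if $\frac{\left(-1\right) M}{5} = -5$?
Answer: $21025$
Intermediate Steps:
$M = 25$ ($M = \left(-5\right) \left(-5\right) = 25$)
$V = 841$ ($V = \left(25 + 4\right)^{2} = 29^{2} = 841$)
$V \left(\left(-3 + 5\right) 3 + \left(22 - 3\right)\right) = 841 \left(\left(-3 + 5\right) 3 + \left(22 - 3\right)\right) = 841 \left(2 \cdot 3 + \left(22 - 3\right)\right) = 841 \left(6 + 19\right) = 841 \cdot 25 = 21025$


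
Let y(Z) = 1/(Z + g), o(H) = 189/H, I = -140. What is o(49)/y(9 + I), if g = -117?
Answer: -6696/7 ≈ -956.57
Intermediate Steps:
y(Z) = 1/(-117 + Z) (y(Z) = 1/(Z - 117) = 1/(-117 + Z))
o(49)/y(9 + I) = (189/49)/(1/(-117 + (9 - 140))) = (189*(1/49))/(1/(-117 - 131)) = 27/(7*(1/(-248))) = 27/(7*(-1/248)) = (27/7)*(-248) = -6696/7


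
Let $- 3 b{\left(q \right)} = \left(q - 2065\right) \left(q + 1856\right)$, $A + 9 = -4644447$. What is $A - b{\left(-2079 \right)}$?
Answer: $- \frac{13009256}{3} \approx -4.3364 \cdot 10^{6}$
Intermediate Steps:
$A = -4644456$ ($A = -9 - 4644447 = -4644456$)
$b{\left(q \right)} = - \frac{\left(-2065 + q\right) \left(1856 + q\right)}{3}$ ($b{\left(q \right)} = - \frac{\left(q - 2065\right) \left(q + 1856\right)}{3} = - \frac{\left(-2065 + q\right) \left(1856 + q\right)}{3}$)
$A - b{\left(-2079 \right)} = -4644456 - \left(\frac{3832640}{3} - \frac{\left(-2079\right)^{2}}{3} + \frac{209}{3} \left(-2079\right)\right) = -4644456 - \left(\frac{3832640}{3} - 1440747 - 144837\right) = -4644456 - - \frac{924112}{3} = -4644456 + \frac{924112}{3} = - \frac{13009256}{3}$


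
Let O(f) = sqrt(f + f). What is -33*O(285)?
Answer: -33*sqrt(570) ≈ -787.86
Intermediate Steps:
O(f) = sqrt(2)*sqrt(f) (O(f) = sqrt(2*f) = sqrt(2)*sqrt(f))
-33*O(285) = -33*sqrt(2)*sqrt(285) = -33*sqrt(570)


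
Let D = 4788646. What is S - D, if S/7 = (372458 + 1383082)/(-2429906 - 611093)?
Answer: -14562279986134/3040999 ≈ -4.7886e+6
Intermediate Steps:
S = -12288780/3040999 (S = 7*((372458 + 1383082)/(-2429906 - 611093)) = 7*(1755540/(-3040999)) = 7*(1755540*(-1/3040999)) = 7*(-1755540/3040999) = -12288780/3040999 ≈ -4.0410)
S - D = -12288780/3040999 - 1*4788646 = -12288780/3040999 - 4788646 = -14562279986134/3040999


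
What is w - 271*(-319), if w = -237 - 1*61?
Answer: 86151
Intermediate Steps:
w = -298 (w = -237 - 61 = -298)
w - 271*(-319) = -298 - 271*(-319) = -298 + 86449 = 86151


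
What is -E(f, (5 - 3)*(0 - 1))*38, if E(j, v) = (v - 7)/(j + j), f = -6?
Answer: -57/2 ≈ -28.500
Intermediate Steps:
E(j, v) = (-7 + v)/(2*j) (E(j, v) = (-7 + v)/((2*j)) = (-7 + v)*(1/(2*j)) = (-7 + v)/(2*j))
-E(f, (5 - 3)*(0 - 1))*38 = -(-7 + (5 - 3)*(0 - 1))/(2*(-6))*38 = -(-1)*(-7 + 2*(-1))/(2*6)*38 = -(-1)*(-7 - 2)/(2*6)*38 = -(-1)*(-9)/(2*6)*38 = -1*3/4*38 = -3/4*38 = -57/2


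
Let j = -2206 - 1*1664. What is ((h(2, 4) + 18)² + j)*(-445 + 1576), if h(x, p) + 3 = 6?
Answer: -3878199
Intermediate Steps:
h(x, p) = 3 (h(x, p) = -3 + 6 = 3)
j = -3870 (j = -2206 - 1664 = -3870)
((h(2, 4) + 18)² + j)*(-445 + 1576) = ((3 + 18)² - 3870)*(-445 + 1576) = (21² - 3870)*1131 = (441 - 3870)*1131 = -3429*1131 = -3878199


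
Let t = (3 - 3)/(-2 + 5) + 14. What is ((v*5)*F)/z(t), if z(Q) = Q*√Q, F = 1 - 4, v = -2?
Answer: 15*√14/98 ≈ 0.57270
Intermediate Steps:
F = -3
t = 14 (t = 0/3 + 14 = 0*(⅓) + 14 = 0 + 14 = 14)
z(Q) = Q^(3/2)
((v*5)*F)/z(t) = (-2*5*(-3))/(14^(3/2)) = (-10*(-3))/((14*√14)) = 30*(√14/196) = 15*√14/98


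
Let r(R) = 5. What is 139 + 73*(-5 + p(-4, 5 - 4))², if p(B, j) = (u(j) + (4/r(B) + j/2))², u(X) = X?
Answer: 1451393/10000 ≈ 145.14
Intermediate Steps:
p(B, j) = (⅘ + 3*j/2)² (p(B, j) = (j + (4/5 + j/2))² = (j + (4*(⅕) + j*(½)))² = (j + (⅘ + j/2))² = (⅘ + 3*j/2)²)
139 + 73*(-5 + p(-4, 5 - 4))² = 139 + 73*(-5 + (8 + 15*(5 - 4))²/100)² = 139 + 73*(-5 + (8 + 15*1)²/100)² = 139 + 73*(-5 + (8 + 15)²/100)² = 139 + 73*(-5 + (1/100)*23²)² = 139 + 73*(-5 + (1/100)*529)² = 139 + 73*(-5 + 529/100)² = 139 + 73*(29/100)² = 139 + 73*(841/10000) = 139 + 61393/10000 = 1451393/10000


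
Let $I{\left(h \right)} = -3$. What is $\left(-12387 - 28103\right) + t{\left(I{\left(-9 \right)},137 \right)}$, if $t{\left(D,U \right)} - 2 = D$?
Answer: $-40491$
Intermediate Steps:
$t{\left(D,U \right)} = 2 + D$
$\left(-12387 - 28103\right) + t{\left(I{\left(-9 \right)},137 \right)} = \left(-12387 - 28103\right) + \left(2 - 3\right) = -40490 - 1 = -40491$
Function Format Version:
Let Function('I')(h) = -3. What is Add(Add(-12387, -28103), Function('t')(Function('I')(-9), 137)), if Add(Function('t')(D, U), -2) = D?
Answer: -40491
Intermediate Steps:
Function('t')(D, U) = Add(2, D)
Add(Add(-12387, -28103), Function('t')(Function('I')(-9), 137)) = Add(Add(-12387, -28103), Add(2, -3)) = Add(-40490, -1) = -40491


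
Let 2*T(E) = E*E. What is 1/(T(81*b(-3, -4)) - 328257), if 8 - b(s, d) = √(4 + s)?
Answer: -2/335025 ≈ -5.9697e-6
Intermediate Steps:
b(s, d) = 8 - √(4 + s)
T(E) = E²/2 (T(E) = (E*E)/2 = E²/2)
1/(T(81*b(-3, -4)) - 328257) = 1/((81*(8 - √(4 - 3)))²/2 - 328257) = 1/((81*(8 - √1))²/2 - 328257) = 1/((81*(8 - 1*1))²/2 - 328257) = 1/((81*(8 - 1))²/2 - 328257) = 1/((81*7)²/2 - 328257) = 1/((½)*567² - 328257) = 1/((½)*321489 - 328257) = 1/(321489/2 - 328257) = 1/(-335025/2) = -2/335025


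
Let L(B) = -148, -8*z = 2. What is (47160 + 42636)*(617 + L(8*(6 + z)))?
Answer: 42114324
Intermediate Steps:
z = -¼ (z = -⅛*2 = -¼ ≈ -0.25000)
(47160 + 42636)*(617 + L(8*(6 + z))) = (47160 + 42636)*(617 - 148) = 89796*469 = 42114324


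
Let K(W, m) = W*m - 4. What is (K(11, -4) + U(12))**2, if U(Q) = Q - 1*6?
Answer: 1764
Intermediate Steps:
K(W, m) = -4 + W*m
U(Q) = -6 + Q (U(Q) = Q - 6 = -6 + Q)
(K(11, -4) + U(12))**2 = ((-4 + 11*(-4)) + (-6 + 12))**2 = ((-4 - 44) + 6)**2 = (-48 + 6)**2 = (-42)**2 = 1764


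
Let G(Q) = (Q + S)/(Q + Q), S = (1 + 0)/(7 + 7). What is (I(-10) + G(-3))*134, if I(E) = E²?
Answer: 565547/42 ≈ 13465.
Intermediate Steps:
S = 1/14 ≈ 0.071429
G(Q) = (1/14 + Q)/(2*Q) (G(Q) = (Q + 1/14)/(Q + Q) = (1/14 + Q)/((2*Q)) = (1/14 + Q)*(1/(2*Q)) = (1/14 + Q)/(2*Q))
(I(-10) + G(-3))*134 = ((-10)² + (1/28)*(1 + 14*(-3))/(-3))*134 = (100 + (1/28)*(-⅓)*(1 - 42))*134 = (100 + (1/28)*(-⅓)*(-41))*134 = (100 + 41/84)*134 = (8441/84)*134 = 565547/42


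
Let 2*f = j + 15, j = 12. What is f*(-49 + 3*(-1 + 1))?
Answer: -1323/2 ≈ -661.50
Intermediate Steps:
f = 27/2 (f = (12 + 15)/2 = (1/2)*27 = 27/2 ≈ 13.500)
f*(-49 + 3*(-1 + 1)) = 27*(-49 + 3*(-1 + 1))/2 = 27*(-49 + 3*0)/2 = 27*(-49 + 0)/2 = (27/2)*(-49) = -1323/2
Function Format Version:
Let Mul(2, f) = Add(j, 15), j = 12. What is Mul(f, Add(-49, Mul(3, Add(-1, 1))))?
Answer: Rational(-1323, 2) ≈ -661.50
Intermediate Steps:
f = Rational(27, 2) (f = Mul(Rational(1, 2), Add(12, 15)) = Mul(Rational(1, 2), 27) = Rational(27, 2) ≈ 13.500)
Mul(f, Add(-49, Mul(3, Add(-1, 1)))) = Mul(Rational(27, 2), Add(-49, Mul(3, Add(-1, 1)))) = Mul(Rational(27, 2), Add(-49, Mul(3, 0))) = Mul(Rational(27, 2), Add(-49, 0)) = Mul(Rational(27, 2), -49) = Rational(-1323, 2)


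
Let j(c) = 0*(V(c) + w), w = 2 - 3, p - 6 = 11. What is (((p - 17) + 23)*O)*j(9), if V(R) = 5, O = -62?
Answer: 0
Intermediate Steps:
p = 17 (p = 6 + 11 = 17)
w = -1
j(c) = 0 (j(c) = 0*(5 - 1) = 0*4 = 0)
(((p - 17) + 23)*O)*j(9) = (((17 - 17) + 23)*(-62))*0 = ((0 + 23)*(-62))*0 = (23*(-62))*0 = -1426*0 = 0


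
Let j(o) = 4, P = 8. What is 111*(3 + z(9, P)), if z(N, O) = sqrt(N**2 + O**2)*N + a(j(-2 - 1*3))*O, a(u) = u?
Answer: 3885 + 999*sqrt(145) ≈ 15915.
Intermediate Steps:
z(N, O) = 4*O + N*sqrt(N**2 + O**2) (z(N, O) = sqrt(N**2 + O**2)*N + 4*O = N*sqrt(N**2 + O**2) + 4*O = 4*O + N*sqrt(N**2 + O**2))
111*(3 + z(9, P)) = 111*(3 + (4*8 + 9*sqrt(9**2 + 8**2))) = 111*(3 + (32 + 9*sqrt(81 + 64))) = 111*(3 + (32 + 9*sqrt(145))) = 111*(35 + 9*sqrt(145)) = 3885 + 999*sqrt(145)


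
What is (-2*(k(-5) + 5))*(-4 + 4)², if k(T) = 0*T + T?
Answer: 0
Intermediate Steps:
k(T) = T (k(T) = 0 + T = T)
(-2*(k(-5) + 5))*(-4 + 4)² = (-2*(-5 + 5))*(-4 + 4)² = -2*0*0² = 0*0 = 0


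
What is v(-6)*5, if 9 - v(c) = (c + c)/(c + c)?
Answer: 40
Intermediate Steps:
v(c) = 8 (v(c) = 9 - (c + c)/(c + c) = 9 - 2*c/(2*c) = 9 - 2*c*1/(2*c) = 9 - 1*1 = 9 - 1 = 8)
v(-6)*5 = 8*5 = 40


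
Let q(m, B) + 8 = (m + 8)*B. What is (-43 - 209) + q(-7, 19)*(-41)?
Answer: -703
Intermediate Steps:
q(m, B) = -8 + B*(8 + m) (q(m, B) = -8 + (m + 8)*B = -8 + (8 + m)*B = -8 + B*(8 + m))
(-43 - 209) + q(-7, 19)*(-41) = (-43 - 209) + (-8 + 8*19 + 19*(-7))*(-41) = -252 + (-8 + 152 - 133)*(-41) = -252 + 11*(-41) = -252 - 451 = -703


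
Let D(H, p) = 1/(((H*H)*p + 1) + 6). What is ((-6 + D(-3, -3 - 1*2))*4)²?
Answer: 209764/361 ≈ 581.06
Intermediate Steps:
D(H, p) = 1/(7 + p*H²) (D(H, p) = 1/((H²*p + 1) + 6) = 1/((p*H² + 1) + 6) = 1/((1 + p*H²) + 6) = 1/(7 + p*H²))
((-6 + D(-3, -3 - 1*2))*4)² = ((-6 + 1/(7 + (-3 - 1*2)*(-3)²))*4)² = ((-6 + 1/(7 + (-3 - 2)*9))*4)² = ((-6 + 1/(7 - 5*9))*4)² = ((-6 + 1/(7 - 45))*4)² = ((-6 + 1/(-38))*4)² = ((-6 - 1/38)*4)² = (-229/38*4)² = (-458/19)² = 209764/361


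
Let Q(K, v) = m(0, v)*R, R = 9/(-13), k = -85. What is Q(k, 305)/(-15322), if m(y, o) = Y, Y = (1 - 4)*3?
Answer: -81/199186 ≈ -0.00040666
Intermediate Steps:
Y = -9 (Y = -3*3 = -9)
m(y, o) = -9
R = -9/13 (R = 9*(-1/13) = -9/13 ≈ -0.69231)
Q(K, v) = 81/13 (Q(K, v) = -9*(-9/13) = 81/13)
Q(k, 305)/(-15322) = (81/13)/(-15322) = (81/13)*(-1/15322) = -81/199186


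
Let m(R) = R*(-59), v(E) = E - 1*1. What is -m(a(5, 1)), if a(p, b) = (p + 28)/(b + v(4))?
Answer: 1947/4 ≈ 486.75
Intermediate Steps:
v(E) = -1 + E (v(E) = E - 1 = -1 + E)
a(p, b) = (28 + p)/(3 + b) (a(p, b) = (p + 28)/(b + (-1 + 4)) = (28 + p)/(b + 3) = (28 + p)/(3 + b))
m(R) = -59*R
-m(a(5, 1)) = -(-59)*(28 + 5)/(3 + 1) = -(-59)*33/4 = -1*(-1947/4) = 1947/4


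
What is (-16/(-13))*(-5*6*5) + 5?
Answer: -2335/13 ≈ -179.62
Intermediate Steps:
(-16/(-13))*(-5*6*5) + 5 = (-16*(-1)/13)*(-30*5) + 5 = -1*(-16/13)*(-150) + 5 = (16/13)*(-150) + 5 = -2400/13 + 5 = -2335/13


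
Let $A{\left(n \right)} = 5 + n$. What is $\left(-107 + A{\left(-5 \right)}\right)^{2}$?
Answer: $11449$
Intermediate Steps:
$\left(-107 + A{\left(-5 \right)}\right)^{2} = \left(-107 + \left(5 - 5\right)\right)^{2} = \left(-107 + 0\right)^{2} = \left(-107\right)^{2} = 11449$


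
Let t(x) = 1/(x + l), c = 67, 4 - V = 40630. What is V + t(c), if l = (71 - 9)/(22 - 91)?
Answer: -185295117/4561 ≈ -40626.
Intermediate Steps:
V = -40626 (V = 4 - 1*40630 = 4 - 40630 = -40626)
l = -62/69 (l = 62/(-69) = 62*(-1/69) = -62/69 ≈ -0.89855)
t(x) = 1/(-62/69 + x) (t(x) = 1/(x - 62/69) = 1/(-62/69 + x))
V + t(c) = -40626 + 69/(-62 + 69*67) = -40626 + 69/(-62 + 4623) = -40626 + 69/4561 = -185295117/4561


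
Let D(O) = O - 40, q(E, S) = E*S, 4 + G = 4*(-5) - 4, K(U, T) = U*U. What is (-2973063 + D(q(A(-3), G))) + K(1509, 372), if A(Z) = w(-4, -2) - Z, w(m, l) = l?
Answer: -696050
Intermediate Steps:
K(U, T) = U²
A(Z) = -2 - Z
G = -28 (G = -4 + (4*(-5) - 4) = -4 + (-20 - 4) = -4 - 24 = -28)
D(O) = -40 + O
(-2973063 + D(q(A(-3), G))) + K(1509, 372) = (-2973063 + (-40 + (-2 - 1*(-3))*(-28))) + 1509² = (-2973063 + (-40 + (-2 + 3)*(-28))) + 2277081 = (-2973063 + (-40 + 1*(-28))) + 2277081 = (-2973063 + (-40 - 28)) + 2277081 = (-2973063 - 68) + 2277081 = -2973131 + 2277081 = -696050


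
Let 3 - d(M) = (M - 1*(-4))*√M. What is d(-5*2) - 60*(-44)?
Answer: 2643 + 6*I*√10 ≈ 2643.0 + 18.974*I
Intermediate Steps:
d(M) = 3 - √M*(4 + M) (d(M) = 3 - (M - 1*(-4))*√M = 3 - (M + 4)*√M = 3 - (4 + M)*√M = 3 - √M*(4 + M))
d(-5*2) - 60*(-44) = (3 - (-5*2)^(3/2) - 4*I*√10) - 60*(-44) = (3 - (-10)^(3/2) - 4*I*√10) + 2640 = (3 - (-10)*I*√10 - 4*I*√10) + 2640 = (3 + 10*I*√10 - 4*I*√10) + 2640 = (3 + 6*I*√10) + 2640 = 2643 + 6*I*√10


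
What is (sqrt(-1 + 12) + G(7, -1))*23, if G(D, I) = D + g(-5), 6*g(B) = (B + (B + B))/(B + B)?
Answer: 667/4 + 23*sqrt(11) ≈ 243.03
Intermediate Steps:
g(B) = 1/4 (g(B) = ((B + (B + B))/(B + B))/6 = ((B + 2*B)/((2*B)))/6 = ((3*B)*(1/(2*B)))/6 = (1/6)*(3/2) = 1/4)
G(D, I) = 1/4 + D (G(D, I) = D + 1/4 = 1/4 + D)
(sqrt(-1 + 12) + G(7, -1))*23 = (sqrt(-1 + 12) + (1/4 + 7))*23 = (sqrt(11) + 29/4)*23 = (29/4 + sqrt(11))*23 = 667/4 + 23*sqrt(11)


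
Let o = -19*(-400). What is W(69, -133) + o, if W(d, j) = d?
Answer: 7669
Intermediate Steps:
o = 7600
W(69, -133) + o = 69 + 7600 = 7669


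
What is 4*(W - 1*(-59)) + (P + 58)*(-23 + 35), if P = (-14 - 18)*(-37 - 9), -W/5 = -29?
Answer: 19176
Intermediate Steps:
W = 145 (W = -5*(-29) = 145)
P = 1472 (P = -32*(-46) = 1472)
4*(W - 1*(-59)) + (P + 58)*(-23 + 35) = 4*(145 - 1*(-59)) + (1472 + 58)*(-23 + 35) = 4*(145 + 59) + 1530*12 = 4*204 + 18360 = 816 + 18360 = 19176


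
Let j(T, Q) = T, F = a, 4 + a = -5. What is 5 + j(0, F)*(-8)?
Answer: 5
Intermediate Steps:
a = -9 (a = -4 - 5 = -9)
F = -9
5 + j(0, F)*(-8) = 5 + 0*(-8) = 5 + 0 = 5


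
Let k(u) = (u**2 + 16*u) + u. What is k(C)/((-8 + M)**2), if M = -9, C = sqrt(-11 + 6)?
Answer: -5/289 + I*sqrt(5)/17 ≈ -0.017301 + 0.13153*I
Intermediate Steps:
C = I*sqrt(5) (C = sqrt(-5) = I*sqrt(5) ≈ 2.2361*I)
k(u) = u**2 + 17*u
k(C)/((-8 + M)**2) = ((I*sqrt(5))*(17 + I*sqrt(5)))/((-8 - 9)**2) = (I*sqrt(5)*(17 + I*sqrt(5)))/((-17)**2) = (I*sqrt(5)*(17 + I*sqrt(5)))/289 = (I*sqrt(5)*(17 + I*sqrt(5)))*(1/289) = I*sqrt(5)*(17 + I*sqrt(5))/289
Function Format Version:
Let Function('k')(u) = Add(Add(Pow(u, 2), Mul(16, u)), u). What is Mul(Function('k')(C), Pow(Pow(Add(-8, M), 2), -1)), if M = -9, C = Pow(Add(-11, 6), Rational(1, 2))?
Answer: Add(Rational(-5, 289), Mul(Rational(1, 17), I, Pow(5, Rational(1, 2)))) ≈ Add(-0.017301, Mul(0.13153, I))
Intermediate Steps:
C = Mul(I, Pow(5, Rational(1, 2))) (C = Pow(-5, Rational(1, 2)) = Mul(I, Pow(5, Rational(1, 2))) ≈ Mul(2.2361, I))
Function('k')(u) = Add(Pow(u, 2), Mul(17, u))
Mul(Function('k')(C), Pow(Pow(Add(-8, M), 2), -1)) = Mul(Mul(Mul(I, Pow(5, Rational(1, 2))), Add(17, Mul(I, Pow(5, Rational(1, 2))))), Pow(Pow(Add(-8, -9), 2), -1)) = Mul(Mul(I, Pow(5, Rational(1, 2)), Add(17, Mul(I, Pow(5, Rational(1, 2))))), Pow(Pow(-17, 2), -1)) = Mul(Mul(I, Pow(5, Rational(1, 2)), Add(17, Mul(I, Pow(5, Rational(1, 2))))), Pow(289, -1)) = Mul(Mul(I, Pow(5, Rational(1, 2)), Add(17, Mul(I, Pow(5, Rational(1, 2))))), Rational(1, 289)) = Mul(Rational(1, 289), I, Pow(5, Rational(1, 2)), Add(17, Mul(I, Pow(5, Rational(1, 2)))))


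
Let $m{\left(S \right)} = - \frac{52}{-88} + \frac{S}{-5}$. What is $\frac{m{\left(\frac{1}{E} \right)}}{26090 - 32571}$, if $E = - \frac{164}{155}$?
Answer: $- \frac{1407}{11691724} \approx -0.00012034$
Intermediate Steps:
$E = - \frac{164}{155}$ ($E = \left(-164\right) \frac{1}{155} = - \frac{164}{155} \approx -1.0581$)
$m{\left(S \right)} = \frac{13}{22} - \frac{S}{5}$ ($m{\left(S \right)} = \left(-52\right) \left(- \frac{1}{88}\right) + S \left(- \frac{1}{5}\right) = \frac{13}{22} - \frac{S}{5}$)
$\frac{m{\left(\frac{1}{E} \right)}}{26090 - 32571} = \frac{\frac{13}{22} - \frac{1}{5 \left(- \frac{164}{155}\right)}}{26090 - 32571} = \frac{\frac{13}{22} - - \frac{31}{164}}{-6481} = \left(\frac{13}{22} + \frac{31}{164}\right) \left(- \frac{1}{6481}\right) = \frac{1407}{1804} \left(- \frac{1}{6481}\right) = - \frac{1407}{11691724}$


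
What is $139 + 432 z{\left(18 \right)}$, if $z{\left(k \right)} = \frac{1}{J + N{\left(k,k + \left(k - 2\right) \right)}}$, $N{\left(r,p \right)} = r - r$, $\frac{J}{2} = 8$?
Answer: $166$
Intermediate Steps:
$J = 16$ ($J = 2 \cdot 8 = 16$)
$N{\left(r,p \right)} = 0$
$z{\left(k \right)} = \frac{1}{16}$ ($z{\left(k \right)} = \frac{1}{16 + 0} = \frac{1}{16}$)
$139 + 432 z{\left(18 \right)} = 139 + 432 \cdot \frac{1}{16} = 139 + 27 = 166$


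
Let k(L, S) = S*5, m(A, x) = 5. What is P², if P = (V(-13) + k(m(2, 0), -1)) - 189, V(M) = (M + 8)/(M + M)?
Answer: 25391521/676 ≈ 37561.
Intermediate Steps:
k(L, S) = 5*S
V(M) = (8 + M)/(2*M) (V(M) = (8 + M)/((2*M)) = (8 + M)*(1/(2*M)) = (8 + M)/(2*M))
P = -5039/26 (P = ((½)*(8 - 13)/(-13) + 5*(-1)) - 189 = ((½)*(-1/13)*(-5) - 5) - 189 = (5/26 - 5) - 189 = -125/26 - 189 = -5039/26 ≈ -193.81)
P² = (-5039/26)² = 25391521/676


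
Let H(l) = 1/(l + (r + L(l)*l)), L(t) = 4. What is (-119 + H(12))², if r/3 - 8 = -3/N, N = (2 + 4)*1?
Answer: 385454689/27225 ≈ 14158.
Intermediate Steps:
N = 6 (N = 6*1 = 6)
r = 45/2 (r = 24 + 3*(-3/6) = 24 + 3*(-3*⅙) = 24 + 3*(-½) = 24 - 3/2 = 45/2 ≈ 22.500)
H(l) = 1/(45/2 + 5*l) (H(l) = 1/(l + (45/2 + 4*l)) = 1/(45/2 + 5*l))
(-119 + H(12))² = (-119 + 2/(5*(9 + 2*12)))² = (-119 + 2/(5*(9 + 24)))² = (-119 + (⅖)/33)² = (-119 + (⅖)*(1/33))² = (-119 + 2/165)² = (-19633/165)² = 385454689/27225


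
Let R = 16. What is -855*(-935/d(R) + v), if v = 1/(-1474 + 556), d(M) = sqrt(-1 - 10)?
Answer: 95/102 - 72675*I*sqrt(11) ≈ 0.93137 - 2.4104e+5*I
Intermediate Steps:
d(M) = I*sqrt(11) (d(M) = sqrt(-11) = I*sqrt(11))
v = -1/918 (v = 1/(-918) = -1/918 ≈ -0.0010893)
-855*(-935/d(R) + v) = -855*(-935*(-I*sqrt(11)/11) - 1/918) = -855*(-(-85)*I*sqrt(11) - 1/918) = -855*(85*I*sqrt(11) - 1/918) = -855*(-1/918 + 85*I*sqrt(11)) = 95/102 - 72675*I*sqrt(11)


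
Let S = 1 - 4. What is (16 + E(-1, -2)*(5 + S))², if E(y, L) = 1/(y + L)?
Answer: 2116/9 ≈ 235.11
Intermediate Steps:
S = -3
E(y, L) = 1/(L + y)
(16 + E(-1, -2)*(5 + S))² = (16 + (5 - 3)/(-2 - 1))² = (16 + 2/(-3))² = (16 - ⅓*2)² = (16 - ⅔)² = (46/3)² = 2116/9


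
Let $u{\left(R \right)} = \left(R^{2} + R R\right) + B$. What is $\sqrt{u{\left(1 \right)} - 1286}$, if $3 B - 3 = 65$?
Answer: $\frac{2 i \sqrt{2838}}{3} \approx 35.515 i$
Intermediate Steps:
$B = \frac{68}{3}$ ($B = 1 + \frac{1}{3} \cdot 65 = 1 + \frac{65}{3} = \frac{68}{3} \approx 22.667$)
$u{\left(R \right)} = \frac{68}{3} + 2 R^{2}$ ($u{\left(R \right)} = \left(R^{2} + R R\right) + \frac{68}{3} = \left(R^{2} + R^{2}\right) + \frac{68}{3} = 2 R^{2} + \frac{68}{3} = \frac{68}{3} + 2 R^{2}$)
$\sqrt{u{\left(1 \right)} - 1286} = \sqrt{\left(\frac{68}{3} + 2 \cdot 1^{2}\right) - 1286} = \sqrt{\left(\frac{68}{3} + 2 \cdot 1\right) - 1286} = \sqrt{\left(\frac{68}{3} + 2\right) - 1286} = \sqrt{\frac{74}{3} - 1286} = \sqrt{- \frac{3784}{3}} = \frac{2 i \sqrt{2838}}{3}$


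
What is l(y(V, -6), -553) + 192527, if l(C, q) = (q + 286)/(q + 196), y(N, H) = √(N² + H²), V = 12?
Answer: 22910802/119 ≈ 1.9253e+5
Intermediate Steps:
y(N, H) = √(H² + N²)
l(C, q) = (286 + q)/(196 + q)
l(y(V, -6), -553) + 192527 = (286 - 553)/(196 - 553) + 192527 = -267/(-357) + 192527 = -1/357*(-267) + 192527 = 89/119 + 192527 = 22910802/119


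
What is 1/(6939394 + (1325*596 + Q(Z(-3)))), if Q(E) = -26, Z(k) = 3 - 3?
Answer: 1/7729068 ≈ 1.2938e-7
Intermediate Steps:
Z(k) = 0
1/(6939394 + (1325*596 + Q(Z(-3)))) = 1/(6939394 + (1325*596 - 26)) = 1/(6939394 + (789700 - 26)) = 1/(6939394 + 789674) = 1/7729068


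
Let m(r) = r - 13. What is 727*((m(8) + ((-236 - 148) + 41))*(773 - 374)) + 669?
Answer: -100944735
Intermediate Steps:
m(r) = -13 + r
727*((m(8) + ((-236 - 148) + 41))*(773 - 374)) + 669 = 727*(((-13 + 8) + ((-236 - 148) + 41))*(773 - 374)) + 669 = 727*((-5 + (-384 + 41))*399) + 669 = 727*((-5 - 343)*399) + 669 = 727*(-348*399) + 669 = 727*(-138852) + 669 = -100945404 + 669 = -100944735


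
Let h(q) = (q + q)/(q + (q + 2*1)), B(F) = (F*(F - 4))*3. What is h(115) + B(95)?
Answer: 3008575/116 ≈ 25936.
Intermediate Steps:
B(F) = 3*F*(-4 + F) (B(F) = (F*(-4 + F))*3 = 3*F*(-4 + F))
h(q) = 2*q/(2 + 2*q) (h(q) = (2*q)/(q + (q + 2)) = (2*q)/(q + (2 + q)) = (2*q)/(2 + 2*q) = 2*q/(2 + 2*q))
h(115) + B(95) = 115/(1 + 115) + 3*95*(-4 + 95) = 115/116 + 3*95*91 = 115*(1/116) + 25935 = 115/116 + 25935 = 3008575/116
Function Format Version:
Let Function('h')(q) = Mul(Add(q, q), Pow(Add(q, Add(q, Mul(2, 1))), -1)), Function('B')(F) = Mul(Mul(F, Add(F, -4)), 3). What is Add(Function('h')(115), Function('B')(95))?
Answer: Rational(3008575, 116) ≈ 25936.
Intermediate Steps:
Function('B')(F) = Mul(3, F, Add(-4, F)) (Function('B')(F) = Mul(Mul(F, Add(-4, F)), 3) = Mul(3, F, Add(-4, F)))
Function('h')(q) = Mul(2, q, Pow(Add(2, Mul(2, q)), -1)) (Function('h')(q) = Mul(Mul(2, q), Pow(Add(q, Add(q, 2)), -1)) = Mul(Mul(2, q), Pow(Add(q, Add(2, q)), -1)) = Mul(Mul(2, q), Pow(Add(2, Mul(2, q)), -1)) = Mul(2, q, Pow(Add(2, Mul(2, q)), -1)))
Add(Function('h')(115), Function('B')(95)) = Add(Mul(115, Pow(Add(1, 115), -1)), Mul(3, 95, Add(-4, 95))) = Add(Mul(115, Pow(116, -1)), Mul(3, 95, 91)) = Add(Mul(115, Rational(1, 116)), 25935) = Add(Rational(115, 116), 25935) = Rational(3008575, 116)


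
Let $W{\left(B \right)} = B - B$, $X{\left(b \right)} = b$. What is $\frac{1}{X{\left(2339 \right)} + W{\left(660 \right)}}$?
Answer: $\frac{1}{2339} \approx 0.00042753$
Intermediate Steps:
$W{\left(B \right)} = 0$
$\frac{1}{X{\left(2339 \right)} + W{\left(660 \right)}} = \frac{1}{2339 + 0} = \frac{1}{2339}$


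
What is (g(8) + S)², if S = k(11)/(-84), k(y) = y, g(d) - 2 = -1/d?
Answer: 85849/28224 ≈ 3.0417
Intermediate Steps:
g(d) = 2 - 1/d
S = -11/84 (S = 11/(-84) = 11*(-1/84) = -11/84 ≈ -0.13095)
(g(8) + S)² = ((2 - 1/8) - 11/84)² = ((2 - 1*⅛) - 11/84)² = ((2 - ⅛) - 11/84)² = (15/8 - 11/84)² = (293/168)² = 85849/28224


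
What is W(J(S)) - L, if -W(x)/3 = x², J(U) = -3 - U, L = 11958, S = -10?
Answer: -12105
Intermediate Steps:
W(x) = -3*x²
W(J(S)) - L = -3*(-3 - 1*(-10))² - 1*11958 = -3*(-3 + 10)² - 11958 = -3*7² - 11958 = -3*49 - 11958 = -147 - 11958 = -12105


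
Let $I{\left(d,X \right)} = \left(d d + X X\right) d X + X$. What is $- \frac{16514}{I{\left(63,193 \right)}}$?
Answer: $- \frac{16514}{501169855} \approx -3.2951 \cdot 10^{-5}$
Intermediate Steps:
$I{\left(d,X \right)} = X + X d \left(X^{2} + d^{2}\right)$ ($I{\left(d,X \right)} = \left(d^{2} + X^{2}\right) d X + X = \left(X^{2} + d^{2}\right) d X + X = d \left(X^{2} + d^{2}\right) X + X = X d \left(X^{2} + d^{2}\right) + X = X + X d \left(X^{2} + d^{2}\right)$)
$- \frac{16514}{I{\left(63,193 \right)}} = - \frac{16514}{193 \left(1 + 63^{3} + 63 \cdot 193^{2}\right)} = - \frac{16514}{193 \left(1 + 250047 + 63 \cdot 37249\right)} = - \frac{16514}{193 \left(1 + 250047 + 2346687\right)} = - \frac{16514}{193 \cdot 2596735} = - \frac{16514}{501169855}$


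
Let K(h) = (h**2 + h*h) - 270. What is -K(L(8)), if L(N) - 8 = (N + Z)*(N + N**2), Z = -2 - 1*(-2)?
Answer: -681842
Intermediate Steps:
Z = 0 (Z = -2 + 2 = 0)
L(N) = 8 + N*(N + N**2) (L(N) = 8 + (N + 0)*(N + N**2) = 8 + N*(N + N**2))
K(h) = -270 + 2*h**2 (K(h) = (h**2 + h**2) - 270 = 2*h**2 - 270 = -270 + 2*h**2)
-K(L(8)) = -(-270 + 2*(8 + 8**2 + 8**3)**2) = -(-270 + 2*(8 + 64 + 512)**2) = -(-270 + 2*584**2) = -(-270 + 2*341056) = -(-270 + 682112) = -1*681842 = -681842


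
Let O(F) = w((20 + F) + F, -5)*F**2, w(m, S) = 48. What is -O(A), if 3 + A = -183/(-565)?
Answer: -109734912/319225 ≈ -343.75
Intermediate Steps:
A = -1512/565 (A = -3 - 183/(-565) = -3 - 183*(-1/565) = -3 + 183/565 = -1512/565 ≈ -2.6761)
O(F) = 48*F**2
-O(A) = -48*(-1512/565)**2 = -48*2286144/319225 = -1*109734912/319225 = -109734912/319225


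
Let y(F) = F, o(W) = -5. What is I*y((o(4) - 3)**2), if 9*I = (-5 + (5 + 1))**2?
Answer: 64/9 ≈ 7.1111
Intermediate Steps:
I = 1/9 (I = (-5 + (5 + 1))**2/9 = (-5 + 6)**2/9 = (1/9)*1**2 = (1/9)*1 = 1/9 ≈ 0.11111)
I*y((o(4) - 3)**2) = (-5 - 3)**2/9 = (1/9)*(-8)**2 = (1/9)*64 = 64/9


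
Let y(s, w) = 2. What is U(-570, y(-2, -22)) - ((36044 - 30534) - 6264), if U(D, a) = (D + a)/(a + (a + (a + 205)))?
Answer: 158526/211 ≈ 751.31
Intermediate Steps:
U(D, a) = (D + a)/(205 + 3*a) (U(D, a) = (D + a)/(a + (a + (205 + a))) = (D + a)/(a + (205 + 2*a)) = (D + a)/(205 + 3*a))
U(-570, y(-2, -22)) - ((36044 - 30534) - 6264) = (-570 + 2)/(205 + 3*2) - ((36044 - 30534) - 6264) = -568/(205 + 6) - (5510 - 6264) = -568/211 - 1*(-754) = (1/211)*(-568) + 754 = -568/211 + 754 = 158526/211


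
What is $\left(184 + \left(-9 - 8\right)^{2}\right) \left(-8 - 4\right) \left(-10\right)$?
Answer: $56760$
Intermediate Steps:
$\left(184 + \left(-9 - 8\right)^{2}\right) \left(-8 - 4\right) \left(-10\right) = \left(184 + \left(-17\right)^{2}\right) \left(\left(-12\right) \left(-10\right)\right) = \left(184 + 289\right) 120 = 473 \cdot 120 = 56760$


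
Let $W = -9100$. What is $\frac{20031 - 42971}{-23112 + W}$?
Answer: $\frac{5735}{8053} \approx 0.71216$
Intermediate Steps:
$\frac{20031 - 42971}{-23112 + W} = \frac{20031 - 42971}{-23112 - 9100} = - \frac{22940}{-32212} = \left(-22940\right) \left(- \frac{1}{32212}\right) = \frac{5735}{8053}$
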